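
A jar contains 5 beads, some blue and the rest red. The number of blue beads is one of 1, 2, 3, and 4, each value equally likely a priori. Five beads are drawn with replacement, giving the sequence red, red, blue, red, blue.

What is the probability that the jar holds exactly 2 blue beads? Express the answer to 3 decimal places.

Under each hypothesis, the probability of the observed sequence is: P(data | r = 1) = (4/5)(4/5)(1/5)(4/5)(1/5) = 0.02048; P(data | r = 2) = (3/5)(3/5)(2/5)(3/5)(2/5) = 0.03456; P(data | r = 3) = (2/5)(2/5)(3/5)(2/5)(3/5) = 0.02304; P(data | r = 4) = (1/5)(1/5)(4/5)(1/5)(4/5) = 0.00512.
The prior-weighted likelihoods are 1/4 · 0.02048 = 0.00512, 1/4 · 0.03456 = 0.00864, 1/4 · 0.02304 = 0.00576, 1/4 · 0.00512 = 0.00128; these sum to 0.0208.
Hence P(r = 2 | data) = (0.00864) / (0.0208) = 0.41538.

0.415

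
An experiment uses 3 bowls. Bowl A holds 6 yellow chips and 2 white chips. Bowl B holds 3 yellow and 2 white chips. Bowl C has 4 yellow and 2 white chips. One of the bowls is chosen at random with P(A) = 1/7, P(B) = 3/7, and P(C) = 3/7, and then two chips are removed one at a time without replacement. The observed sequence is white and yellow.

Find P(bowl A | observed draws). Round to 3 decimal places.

The likelihood of the observed sequence under each hypothesis: P(data | bowl A) = (2/8)(6/7) = 3/14; P(data | bowl B) = (2/5)(3/4) = 3/10; P(data | bowl C) = (2/6)(4/5) = 4/15.
The prior-weighted likelihoods are 1/7 · 3/14 = 3/98, 3/7 · 3/10 = 9/70, 3/7 · 4/15 = 4/35; summing to 67/245.
Hence P(bowl A | data) = (3/98) / (67/245) = 15/134.

0.112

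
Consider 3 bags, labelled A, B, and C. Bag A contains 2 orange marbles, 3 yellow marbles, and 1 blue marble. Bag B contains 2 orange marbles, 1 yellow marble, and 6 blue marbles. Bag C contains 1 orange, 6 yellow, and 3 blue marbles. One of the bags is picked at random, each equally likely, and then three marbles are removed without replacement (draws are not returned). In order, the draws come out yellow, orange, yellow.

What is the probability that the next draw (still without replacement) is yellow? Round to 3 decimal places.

Under each hypothesis, the probability of the observed sequence is: P(data | bag A) = (3/6)(2/5)(2/4) = 1/10; P(data | bag B) = (1/9)(2/8)(0/7) = 0; P(data | bag C) = (6/10)(1/9)(5/8) = 1/24.
Weighting by the prior gives 1/3 · 1/10 = 1/30, 1/3 · 0 = 0, 1/3 · 1/24 = 1/72; with total 17/360.
The posterior is then P(bag A | data) = 12/17, P(bag B | data) = 0, P(bag C | data) = 5/17.
Averaging over the posterior, P(yellow next | data) = (1/3)(12/17) + (4/7)(5/17) = 48/119.

0.403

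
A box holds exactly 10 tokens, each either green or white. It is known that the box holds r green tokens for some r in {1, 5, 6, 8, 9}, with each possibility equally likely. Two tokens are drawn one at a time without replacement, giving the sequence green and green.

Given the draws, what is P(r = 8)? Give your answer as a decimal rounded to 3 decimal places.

For each hypothesis, P(data | H) works out to: P(data | r = 1) = (1/10)(0/9) = 0; P(data | r = 5) = (5/10)(4/9) = 2/9; P(data | r = 6) = (6/10)(5/9) = 1/3; P(data | r = 8) = (8/10)(7/9) = 28/45; P(data | r = 9) = (9/10)(8/9) = 4/5.
Weighting by the prior gives 1/5 · 0 = 0, 1/5 · 2/9 = 2/45, 1/5 · 1/3 = 1/15, 1/5 · 28/45 = 28/225, 1/5 · 4/5 = 4/25; with total 89/225.
Hence P(r = 8 | data) = (28/225) / (89/225) = 28/89.

0.315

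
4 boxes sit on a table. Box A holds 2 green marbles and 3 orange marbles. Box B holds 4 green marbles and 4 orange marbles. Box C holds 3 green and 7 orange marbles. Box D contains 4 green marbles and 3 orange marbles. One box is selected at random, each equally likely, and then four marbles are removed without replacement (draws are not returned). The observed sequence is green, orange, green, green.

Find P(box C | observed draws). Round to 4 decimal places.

The likelihood of the observed sequence under each hypothesis: P(data | box A) = (2/5)(3/4)(1/3)(0/2) = 0; P(data | box B) = (4/8)(4/7)(3/6)(2/5) = 0.057143; P(data | box C) = (3/10)(7/9)(2/8)(1/7) = 0.0083333; P(data | box D) = (4/7)(3/6)(3/5)(2/4) = 0.085714.
The prior-weighted likelihoods are 1/4 · 0 = 0, 1/4 · 0.057143 = 0.014286, 1/4 · 0.0083333 = 0.0020833, 1/4 · 0.085714 = 0.021429; summing to 0.037798.
So P(box C | data) = (0.0020833) / (0.037798) = 0.055118.

0.0551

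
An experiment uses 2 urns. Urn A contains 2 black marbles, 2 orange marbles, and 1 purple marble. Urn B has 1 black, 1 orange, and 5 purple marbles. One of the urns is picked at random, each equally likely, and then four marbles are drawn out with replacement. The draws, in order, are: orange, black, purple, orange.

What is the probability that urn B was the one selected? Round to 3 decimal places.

0.140

Under each hypothesis, the probability of the observed sequence is: P(data | urn A) = (2/5)(2/5)(1/5)(2/5) = 0.0128; P(data | urn B) = (1/7)(1/7)(5/7)(1/7) = 0.0020825.
The prior-weighted likelihoods are 1/2 · 0.0128 = 0.0064, 1/2 · 0.0020825 = 0.0010412; summing to 0.0074412.
Therefore the posterior P(urn B | data) = (0.0010412) / (0.0074412) = 0.13993.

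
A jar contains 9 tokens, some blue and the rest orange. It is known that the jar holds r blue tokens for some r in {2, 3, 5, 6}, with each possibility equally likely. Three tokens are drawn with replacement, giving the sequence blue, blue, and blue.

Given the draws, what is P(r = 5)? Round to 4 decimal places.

0.3324

For each hypothesis, P(data | H) works out to: P(data | r = 2) = (2/9)(2/9)(2/9) = 0.010974; P(data | r = 3) = (3/9)(3/9)(3/9) = 0.037037; P(data | r = 5) = (5/9)(5/9)(5/9) = 0.17147; P(data | r = 6) = (6/9)(6/9)(6/9) = 0.2963.
Weighting by the prior gives 1/4 · 0.010974 = 0.0027435, 1/4 · 0.037037 = 0.0092593, 1/4 · 0.17147 = 0.042867, 1/4 · 0.2963 = 0.074074; these sum to 0.12894.
Therefore the posterior P(r = 5 | data) = (0.042867) / (0.12894) = 0.33245.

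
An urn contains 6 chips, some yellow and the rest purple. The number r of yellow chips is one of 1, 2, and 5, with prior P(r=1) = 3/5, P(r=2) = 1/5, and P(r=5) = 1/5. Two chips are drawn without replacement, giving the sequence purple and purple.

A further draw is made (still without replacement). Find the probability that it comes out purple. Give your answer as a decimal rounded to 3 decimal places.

Compute the likelihood of the observed sequence for each case: P(data | r = 1) = (5/6)(4/5) = 2/3; P(data | r = 2) = (4/6)(3/5) = 2/5; P(data | r = 5) = (1/6)(0/5) = 0.
Multiplying each by its prior: 3/5 · 2/3 = 2/5, 1/5 · 2/5 = 2/25, 1/5 · 0 = 0; with total 12/25.
Dividing through by the total gives posterior P(r = 1 | data) = 5/6, P(r = 2 | data) = 1/6, P(r = 5 | data) = 0.
So P(purple next | data) = Σ P(purple next | H) P(H | data) = (3/4)(5/6) + (1/2)(1/6) = 17/24.

0.708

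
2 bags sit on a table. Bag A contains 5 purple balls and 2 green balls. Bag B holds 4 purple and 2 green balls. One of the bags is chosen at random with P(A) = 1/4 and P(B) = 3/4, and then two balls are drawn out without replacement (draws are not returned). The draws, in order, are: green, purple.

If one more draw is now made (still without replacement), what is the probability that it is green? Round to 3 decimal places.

Under each hypothesis, the probability of the observed sequence is: P(data | bag A) = (2/7)(5/6) = 5/21; P(data | bag B) = (2/6)(4/5) = 4/15.
Multiplying each by its prior: 1/4 · 5/21 = 5/84, 3/4 · 4/15 = 1/5; with total 109/420.
Dividing through by the total gives posterior P(bag A | data) = 25/109, P(bag B | data) = 84/109.
Averaging over the posterior, P(green next | data) = (1/5)(25/109) + (1/4)(84/109) = 26/109.

0.239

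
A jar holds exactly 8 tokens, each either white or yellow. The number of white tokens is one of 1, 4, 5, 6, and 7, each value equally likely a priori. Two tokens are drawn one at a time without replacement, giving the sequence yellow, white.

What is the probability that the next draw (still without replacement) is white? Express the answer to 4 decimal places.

0.6140

For each hypothesis, P(data | H) works out to: P(data | r = 1) = (7/8)(1/7) = 1/8; P(data | r = 4) = (4/8)(4/7) = 2/7; P(data | r = 5) = (3/8)(5/7) = 15/56; P(data | r = 6) = (2/8)(6/7) = 3/14; P(data | r = 7) = (1/8)(7/7) = 1/8.
Multiplying each by its prior: 1/5 · 1/8 = 1/40, 1/5 · 2/7 = 2/35, 1/5 · 15/56 = 3/56, 1/5 · 3/14 = 3/70, 1/5 · 1/8 = 1/40; these sum to 57/280.
Dividing through by the total gives posterior P(r = 1 | data) = 7/57, P(r = 4 | data) = 16/57, P(r = 5 | data) = 5/19, P(r = 6 | data) = 4/19, P(r = 7 | data) = 7/57.
So P(white next | data) = Σ P(white next | H) P(H | data) = (0)(7/57) + (1/2)(16/57) + (2/3)(5/19) + (5/6)(4/19) + (1)(7/57) = 35/57.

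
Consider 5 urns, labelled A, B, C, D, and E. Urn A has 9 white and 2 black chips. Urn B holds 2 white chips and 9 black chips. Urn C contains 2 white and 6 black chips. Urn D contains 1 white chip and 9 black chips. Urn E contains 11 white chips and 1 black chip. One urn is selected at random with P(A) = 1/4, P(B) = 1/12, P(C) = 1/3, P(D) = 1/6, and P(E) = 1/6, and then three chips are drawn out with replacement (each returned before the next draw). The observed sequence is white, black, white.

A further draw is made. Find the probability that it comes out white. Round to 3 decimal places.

0.652

Compute the likelihood of the observed sequence for each case: P(data | urn A) = (9/11)(2/11)(9/11) = 0.12171; P(data | urn B) = (2/11)(9/11)(2/11) = 0.027047; P(data | urn C) = (2/8)(6/8)(2/8) = 0.046875; P(data | urn D) = (1/10)(9/10)(1/10) = 0.009; P(data | urn E) = (11/12)(1/12)(11/12) = 0.070023.
Multiplying each by its prior: 1/4 · 0.12171 = 0.030428, 1/12 · 0.027047 = 0.0022539, 1/3 · 0.046875 = 0.015625, 1/6 · 0.009 = 0.0015, 1/6 · 0.070023 = 0.011671; summing to 0.061478.
Dividing through by the total gives posterior P(urn A | data) = 0.49495, P(urn B | data) = 0.036663, P(urn C | data) = 0.25416, P(urn D | data) = 0.024399, P(urn E | data) = 0.18983.
So P(white next | data) = Σ P(white next | H) P(H | data) = (9/11)(0.49495) + (2/11)(0.036663) + (1/4)(0.25416) + (1/10)(0.024399) + (11/12)(0.18983) = 0.65162.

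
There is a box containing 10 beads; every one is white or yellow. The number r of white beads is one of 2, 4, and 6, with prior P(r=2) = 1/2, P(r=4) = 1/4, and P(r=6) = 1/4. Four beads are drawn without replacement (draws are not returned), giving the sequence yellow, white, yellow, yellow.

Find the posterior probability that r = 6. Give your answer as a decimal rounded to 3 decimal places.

Under each hypothesis, the probability of the observed sequence is: P(data | r = 2) = (8/10)(2/9)(7/8)(6/7) = 2/15; P(data | r = 4) = (6/10)(4/9)(5/8)(4/7) = 2/21; P(data | r = 6) = (4/10)(6/9)(3/8)(2/7) = 1/35.
Multiplying each by its prior: 1/2 · 2/15 = 1/15, 1/4 · 2/21 = 1/42, 1/4 · 1/35 = 1/140; these sum to 41/420.
Hence P(r = 6 | data) = (1/140) / (41/420) = 3/41.

0.073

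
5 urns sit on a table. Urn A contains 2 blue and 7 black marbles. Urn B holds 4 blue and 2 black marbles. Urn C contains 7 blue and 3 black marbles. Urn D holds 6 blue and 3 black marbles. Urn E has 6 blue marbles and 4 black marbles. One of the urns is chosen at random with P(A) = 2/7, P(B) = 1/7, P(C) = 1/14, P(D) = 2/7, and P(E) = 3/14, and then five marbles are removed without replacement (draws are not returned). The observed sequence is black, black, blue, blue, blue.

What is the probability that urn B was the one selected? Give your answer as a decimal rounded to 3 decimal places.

For each hypothesis, P(data | H) works out to: P(data | urn A) = (7/9)(6/8)(2/7)(1/6)(0/5) = 0; P(data | urn B) = (2/6)(1/5)(4/4)(3/3)(2/2) = 0.066667; P(data | urn C) = (3/10)(2/9)(7/8)(6/7)(5/6) = 0.041667; P(data | urn D) = (3/9)(2/8)(6/7)(5/6)(4/5) = 0.047619; P(data | urn E) = (4/10)(3/9)(6/8)(5/7)(4/6) = 0.047619.
Multiplying each by its prior: 2/7 · 0 = 0, 1/7 · 0.066667 = 0.0095238, 1/14 · 0.041667 = 0.0029762, 2/7 · 0.047619 = 0.013605, 3/14 · 0.047619 = 0.010204; these sum to 0.03631.
By Bayes' rule, P(urn B | data) = (0.0095238) / (0.03631) = 0.2623.

0.262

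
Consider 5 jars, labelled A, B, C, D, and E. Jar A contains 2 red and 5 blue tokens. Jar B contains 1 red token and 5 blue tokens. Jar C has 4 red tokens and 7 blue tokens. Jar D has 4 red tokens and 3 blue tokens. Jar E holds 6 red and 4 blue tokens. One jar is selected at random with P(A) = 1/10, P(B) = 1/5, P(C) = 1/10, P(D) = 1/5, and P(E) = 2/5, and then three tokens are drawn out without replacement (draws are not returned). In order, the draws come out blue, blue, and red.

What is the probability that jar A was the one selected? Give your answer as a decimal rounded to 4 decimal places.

0.1441

Compute the likelihood of the observed sequence for each case: P(data | jar A) = (5/7)(4/6)(2/5) = 0.19048; P(data | jar B) = (5/6)(4/5)(1/4) = 0.16667; P(data | jar C) = (7/11)(6/10)(4/9) = 0.1697; P(data | jar D) = (3/7)(2/6)(4/5) = 0.11429; P(data | jar E) = (4/10)(3/9)(6/8) = 0.1.
Weighting by the prior gives 1/10 · 0.19048 = 0.019048, 1/5 · 0.16667 = 0.033333, 1/10 · 0.1697 = 0.01697, 1/5 · 0.11429 = 0.022857, 2/5 · 0.1 = 0.04; summing to 0.13221.
By Bayes' rule, P(jar A | data) = (0.019048) / (0.13221) = 0.14407.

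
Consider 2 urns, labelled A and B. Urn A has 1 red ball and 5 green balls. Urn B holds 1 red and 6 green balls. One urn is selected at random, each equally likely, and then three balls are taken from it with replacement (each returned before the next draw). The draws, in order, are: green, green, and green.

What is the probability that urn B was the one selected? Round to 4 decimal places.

Under each hypothesis, the probability of the observed sequence is: P(data | urn A) = (5/6)(5/6)(5/6) = 0.5787; P(data | urn B) = (6/7)(6/7)(6/7) = 0.62974.
The prior-weighted likelihoods are 1/2 · 0.5787 = 0.28935, 1/2 · 0.62974 = 0.31487; these sum to 0.60422.
Hence P(urn B | data) = (0.31487) / (0.60422) = 0.52112.

0.5211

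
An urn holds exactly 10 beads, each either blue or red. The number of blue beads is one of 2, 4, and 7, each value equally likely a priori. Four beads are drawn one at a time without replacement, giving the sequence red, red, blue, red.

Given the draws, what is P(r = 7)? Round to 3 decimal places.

Under each hypothesis, the probability of the observed sequence is: P(data | r = 2) = (8/10)(7/9)(2/8)(6/7) = 0.13333; P(data | r = 4) = (6/10)(5/9)(4/8)(4/7) = 0.095238; P(data | r = 7) = (3/10)(2/9)(7/8)(1/7) = 0.0083333.
The prior-weighted likelihoods are 1/3 · 0.13333 = 0.044444, 1/3 · 0.095238 = 0.031746, 1/3 · 0.0083333 = 0.0027778; summing to 0.078968.
So P(r = 7 | data) = (0.0027778) / (0.078968) = 0.035176.

0.035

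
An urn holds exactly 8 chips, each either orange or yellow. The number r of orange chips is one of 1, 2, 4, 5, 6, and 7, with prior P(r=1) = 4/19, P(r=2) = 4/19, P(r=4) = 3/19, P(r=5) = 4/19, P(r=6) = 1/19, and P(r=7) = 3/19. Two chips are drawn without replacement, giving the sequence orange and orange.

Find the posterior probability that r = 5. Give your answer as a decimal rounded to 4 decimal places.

The likelihood of the observed sequence under each hypothesis: P(data | r = 1) = (1/8)(0/7) = 0; P(data | r = 2) = (2/8)(1/7) = 1/28; P(data | r = 4) = (4/8)(3/7) = 3/14; P(data | r = 5) = (5/8)(4/7) = 5/14; P(data | r = 6) = (6/8)(5/7) = 15/28; P(data | r = 7) = (7/8)(6/7) = 3/4.
Multiplying each by its prior: 4/19 · 0 = 0, 4/19 · 1/28 = 1/133, 3/19 · 3/14 = 9/266, 4/19 · 5/14 = 10/133, 1/19 · 15/28 = 15/532, 3/19 · 3/4 = 9/76; with total 5/19.
By Bayes' rule, P(r = 5 | data) = (10/133) / (5/19) = 2/7.

0.2857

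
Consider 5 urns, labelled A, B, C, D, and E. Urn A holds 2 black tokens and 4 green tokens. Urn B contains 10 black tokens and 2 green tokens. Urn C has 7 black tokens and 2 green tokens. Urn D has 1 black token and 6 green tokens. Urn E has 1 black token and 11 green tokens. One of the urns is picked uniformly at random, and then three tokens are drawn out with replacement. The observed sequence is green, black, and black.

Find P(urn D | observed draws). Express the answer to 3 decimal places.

For each hypothesis, P(data | H) works out to: P(data | urn A) = (4/6)(2/6)(2/6) = 0.074074; P(data | urn B) = (2/12)(10/12)(10/12) = 0.11574; P(data | urn C) = (2/9)(7/9)(7/9) = 0.13443; P(data | urn D) = (6/7)(1/7)(1/7) = 0.017493; P(data | urn E) = (11/12)(1/12)(1/12) = 0.0063657.
Weighting by the prior gives 1/5 · 0.074074 = 0.014815, 1/5 · 0.11574 = 0.023148, 1/5 · 0.13443 = 0.026886, 1/5 · 0.017493 = 0.0034985, 1/5 · 0.0063657 = 0.0012731; summing to 0.069621.
So P(urn D | data) = (0.0034985) / (0.069621) = 0.050251.

0.050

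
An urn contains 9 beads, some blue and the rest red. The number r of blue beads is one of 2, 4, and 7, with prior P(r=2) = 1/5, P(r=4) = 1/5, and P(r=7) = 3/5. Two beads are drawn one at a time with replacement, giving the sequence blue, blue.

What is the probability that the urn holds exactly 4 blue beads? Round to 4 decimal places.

The likelihood of the observed sequence under each hypothesis: P(data | r = 2) = (2/9)(2/9) = 4/81; P(data | r = 4) = (4/9)(4/9) = 16/81; P(data | r = 7) = (7/9)(7/9) = 49/81.
Multiplying each by its prior: 1/5 · 4/81 = 4/405, 1/5 · 16/81 = 16/405, 3/5 · 49/81 = 49/135; summing to 167/405.
Therefore the posterior P(r = 4 | data) = (16/405) / (167/405) = 16/167.

0.0958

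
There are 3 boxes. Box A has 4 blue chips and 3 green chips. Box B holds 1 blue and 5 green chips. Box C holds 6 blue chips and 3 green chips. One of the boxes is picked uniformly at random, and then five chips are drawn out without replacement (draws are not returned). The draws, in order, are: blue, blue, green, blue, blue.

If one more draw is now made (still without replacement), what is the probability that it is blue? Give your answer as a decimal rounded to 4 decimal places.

Compute the likelihood of the observed sequence for each case: P(data | box A) = (4/7)(3/6)(3/5)(2/4)(1/3) = 1/35; P(data | box B) = (1/6)(0/5) = 0; P(data | box C) = (6/9)(5/8)(3/7)(4/6)(3/5) = 1/14.
Multiplying each by its prior: 1/3 · 1/35 = 1/105, 1/3 · 0 = 0, 1/3 · 1/14 = 1/42; these sum to 1/30.
Normalising, the posterior is P(box A | data) = 2/7, P(box B | data) = 0, P(box C | data) = 5/7.
The predictive probability is P(blue next | data) = (0)(2/7) + (1/2)(5/7) = 5/14.

0.3571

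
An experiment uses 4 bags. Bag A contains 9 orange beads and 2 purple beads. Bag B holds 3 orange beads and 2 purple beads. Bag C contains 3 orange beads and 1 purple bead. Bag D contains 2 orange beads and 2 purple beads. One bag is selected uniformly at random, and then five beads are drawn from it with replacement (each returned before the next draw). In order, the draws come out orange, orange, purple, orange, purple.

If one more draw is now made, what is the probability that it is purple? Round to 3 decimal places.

Under each hypothesis, the probability of the observed sequence is: P(data | bag A) = (9/11)(9/11)(2/11)(9/11)(2/11) = 0.018106; P(data | bag B) = (3/5)(3/5)(2/5)(3/5)(2/5) = 0.03456; P(data | bag C) = (3/4)(3/4)(1/4)(3/4)(1/4) = 0.026367; P(data | bag D) = (2/4)(2/4)(2/4)(2/4)(2/4) = 0.03125.
The prior-weighted likelihoods are 1/4 · 0.018106 = 0.0045265, 1/4 · 0.03456 = 0.00864, 1/4 · 0.026367 = 0.0065918, 1/4 · 0.03125 = 0.0078125; summing to 0.027571.
The posterior is then P(bag A | data) = 0.16418, P(bag B | data) = 0.31337, P(bag C | data) = 0.23909, P(bag D | data) = 0.28336.
The predictive probability is P(purple next | data) = (2/11)(0.16418) + (2/5)(0.31337) + (1/4)(0.23909) + (1/2)(0.28336) = 0.35665.

0.357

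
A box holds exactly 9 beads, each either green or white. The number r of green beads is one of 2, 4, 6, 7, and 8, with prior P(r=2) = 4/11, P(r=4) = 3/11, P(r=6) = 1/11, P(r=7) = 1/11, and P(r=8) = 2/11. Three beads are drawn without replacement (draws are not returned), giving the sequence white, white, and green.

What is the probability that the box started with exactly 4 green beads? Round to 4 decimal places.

0.3834

For each hypothesis, P(data | H) works out to: P(data | r = 2) = (7/9)(6/8)(2/7) = 0.16667; P(data | r = 4) = (5/9)(4/8)(4/7) = 0.15873; P(data | r = 6) = (3/9)(2/8)(6/7) = 0.071429; P(data | r = 7) = (2/9)(1/8)(7/7) = 0.027778; P(data | r = 8) = (1/9)(0/8) = 0.
Multiplying each by its prior: 4/11 · 0.16667 = 0.060606, 3/11 · 0.15873 = 0.04329, 1/11 · 0.071429 = 0.0064935, 1/11 · 0.027778 = 0.0025253, 2/11 · 0 = 0; with total 0.11291.
By Bayes' rule, P(r = 4 | data) = (0.04329) / (0.11291) = 0.38339.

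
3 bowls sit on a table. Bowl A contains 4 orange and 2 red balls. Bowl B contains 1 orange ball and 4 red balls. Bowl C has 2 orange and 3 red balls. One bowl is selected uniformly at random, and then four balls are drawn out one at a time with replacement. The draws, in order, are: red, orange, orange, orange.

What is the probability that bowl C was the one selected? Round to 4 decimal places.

0.2675

Compute the likelihood of the observed sequence for each case: P(data | bowl A) = (2/6)(4/6)(4/6)(4/6) = 0.098765; P(data | bowl B) = (4/5)(1/5)(1/5)(1/5) = 0.0064; P(data | bowl C) = (3/5)(2/5)(2/5)(2/5) = 0.0384.
Weighting by the prior gives 1/3 · 0.098765 = 0.032922, 1/3 · 0.0064 = 0.0021333, 1/3 · 0.0384 = 0.0128; these sum to 0.047855.
So P(bowl C | data) = (0.0128) / (0.047855) = 0.26747.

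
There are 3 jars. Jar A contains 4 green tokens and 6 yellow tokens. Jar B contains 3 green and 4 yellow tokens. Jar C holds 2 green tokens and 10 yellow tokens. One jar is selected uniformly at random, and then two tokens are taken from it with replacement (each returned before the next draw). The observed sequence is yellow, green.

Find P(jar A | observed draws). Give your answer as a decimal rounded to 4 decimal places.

Under each hypothesis, the probability of the observed sequence is: P(data | jar A) = (6/10)(4/10) = 0.24; P(data | jar B) = (4/7)(3/7) = 0.2449; P(data | jar C) = (10/12)(2/12) = 0.13889.
Multiplying each by its prior: 1/3 · 0.24 = 0.08, 1/3 · 0.2449 = 0.081633, 1/3 · 0.13889 = 0.046296; these sum to 0.20793.
Hence P(jar A | data) = (0.08) / (0.20793) = 0.38475.

0.3847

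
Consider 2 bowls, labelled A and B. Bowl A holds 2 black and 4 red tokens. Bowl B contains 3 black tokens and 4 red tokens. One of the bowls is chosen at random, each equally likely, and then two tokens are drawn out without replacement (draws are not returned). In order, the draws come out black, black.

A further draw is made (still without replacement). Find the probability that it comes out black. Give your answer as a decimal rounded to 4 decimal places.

The likelihood of the observed sequence under each hypothesis: P(data | bowl A) = (2/6)(1/5) = 1/15; P(data | bowl B) = (3/7)(2/6) = 1/7.
Multiplying each by its prior: 1/2 · 1/15 = 1/30, 1/2 · 1/7 = 1/14; these sum to 11/105.
Dividing through by the total gives posterior P(bowl A | data) = 7/22, P(bowl B | data) = 15/22.
The predictive probability is P(black next | data) = (0)(7/22) + (1/5)(15/22) = 3/22.

0.1364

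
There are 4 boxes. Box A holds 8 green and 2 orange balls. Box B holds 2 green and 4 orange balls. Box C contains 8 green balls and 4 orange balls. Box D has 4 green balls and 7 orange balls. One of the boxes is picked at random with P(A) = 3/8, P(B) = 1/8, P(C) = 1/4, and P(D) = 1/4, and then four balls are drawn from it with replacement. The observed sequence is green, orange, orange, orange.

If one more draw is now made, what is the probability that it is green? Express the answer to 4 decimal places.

0.4210

The likelihood of the observed sequence under each hypothesis: P(data | box A) = (8/10)(2/10)(2/10)(2/10) = 0.0064; P(data | box B) = (2/6)(4/6)(4/6)(4/6) = 0.098765; P(data | box C) = (8/12)(4/12)(4/12)(4/12) = 0.024691; P(data | box D) = (4/11)(7/11)(7/11)(7/11) = 0.093709.
The prior-weighted likelihoods are 3/8 · 0.0064 = 0.0024, 1/8 · 0.098765 = 0.012346, 1/4 · 0.024691 = 0.0061728, 1/4 · 0.093709 = 0.023427; these sum to 0.044346.
Dividing through by the total gives posterior P(box A | data) = 0.05412, P(box B | data) = 0.2784, P(box C | data) = 0.1392, P(box D | data) = 0.52829.
Averaging over the posterior, P(green next | data) = (4/5)(0.05412) + (1/3)(0.2784) + (2/3)(0.1392) + (4/11)(0.52829) = 0.421.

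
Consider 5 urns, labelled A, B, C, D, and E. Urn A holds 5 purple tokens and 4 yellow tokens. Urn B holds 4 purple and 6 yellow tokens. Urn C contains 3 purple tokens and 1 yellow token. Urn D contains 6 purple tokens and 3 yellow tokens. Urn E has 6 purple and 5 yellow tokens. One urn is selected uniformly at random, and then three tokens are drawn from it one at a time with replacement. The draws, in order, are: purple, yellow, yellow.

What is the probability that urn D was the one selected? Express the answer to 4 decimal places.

For each hypothesis, P(data | H) works out to: P(data | urn A) = (5/9)(4/9)(4/9) = 0.10974; P(data | urn B) = (4/10)(6/10)(6/10) = 0.144; P(data | urn C) = (3/4)(1/4)(1/4) = 0.046875; P(data | urn D) = (6/9)(3/9)(3/9) = 0.074074; P(data | urn E) = (6/11)(5/11)(5/11) = 0.1127.
The prior-weighted likelihoods are 1/5 · 0.10974 = 0.021948, 1/5 · 0.144 = 0.0288, 1/5 · 0.046875 = 0.009375, 1/5 · 0.074074 = 0.014815, 1/5 · 0.1127 = 0.022539; with total 0.097477.
By Bayes' rule, P(urn D | data) = (0.014815) / (0.097477) = 0.15198.

0.1520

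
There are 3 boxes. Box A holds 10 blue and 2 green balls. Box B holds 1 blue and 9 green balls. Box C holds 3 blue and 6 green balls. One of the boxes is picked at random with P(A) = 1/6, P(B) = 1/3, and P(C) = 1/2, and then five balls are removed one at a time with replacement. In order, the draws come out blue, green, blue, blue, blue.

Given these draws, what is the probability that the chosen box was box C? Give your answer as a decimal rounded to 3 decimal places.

0.235

For each hypothesis, P(data | H) works out to: P(data | box A) = (10/12)(2/12)(10/12)(10/12)(10/12) = 0.080376; P(data | box B) = (1/10)(9/10)(1/10)(1/10)(1/10) = 9e-05; P(data | box C) = (3/9)(6/9)(3/9)(3/9)(3/9) = 0.0082305.
Weighting by the prior gives 1/6 · 0.080376 = 0.013396, 1/3 · 9e-05 = 3e-05, 1/2 · 0.0082305 = 0.0041152; these sum to 0.017541.
By Bayes' rule, P(box C | data) = (0.0041152) / (0.017541) = 0.2346.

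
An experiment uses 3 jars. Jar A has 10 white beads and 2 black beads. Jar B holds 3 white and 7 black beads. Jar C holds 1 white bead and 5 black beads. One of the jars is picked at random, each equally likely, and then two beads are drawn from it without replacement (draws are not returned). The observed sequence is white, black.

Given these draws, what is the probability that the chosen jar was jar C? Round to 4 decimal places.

Compute the likelihood of the observed sequence for each case: P(data | jar A) = (10/12)(2/11) = 5/33; P(data | jar B) = (3/10)(7/9) = 7/30; P(data | jar C) = (1/6)(5/5) = 1/6.
The prior-weighted likelihoods are 1/3 · 5/33 = 5/99, 1/3 · 7/30 = 7/90, 1/3 · 1/6 = 1/18; summing to 91/495.
Therefore the posterior P(jar C | data) = (1/18) / (91/495) = 55/182.

0.3022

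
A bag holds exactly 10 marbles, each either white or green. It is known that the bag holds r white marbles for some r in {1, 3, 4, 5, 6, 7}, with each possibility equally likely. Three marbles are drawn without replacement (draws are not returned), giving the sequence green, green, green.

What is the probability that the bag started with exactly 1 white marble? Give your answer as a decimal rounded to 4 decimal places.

The likelihood of the observed sequence under each hypothesis: P(data | r = 1) = (9/10)(8/9)(7/8) = 7/10; P(data | r = 3) = (7/10)(6/9)(5/8) = 7/24; P(data | r = 4) = (6/10)(5/9)(4/8) = 1/6; P(data | r = 5) = (5/10)(4/9)(3/8) = 1/12; P(data | r = 6) = (4/10)(3/9)(2/8) = 1/30; P(data | r = 7) = (3/10)(2/9)(1/8) = 1/120.
Multiplying each by its prior: 1/6 · 7/10 = 7/60, 1/6 · 7/24 = 7/144, 1/6 · 1/6 = 1/36, 1/6 · 1/12 = 1/72, 1/6 · 1/30 = 1/180, 1/6 · 1/120 = 1/720; summing to 77/360.
Therefore the posterior P(r = 1 | data) = (7/60) / (77/360) = 6/11.

0.5455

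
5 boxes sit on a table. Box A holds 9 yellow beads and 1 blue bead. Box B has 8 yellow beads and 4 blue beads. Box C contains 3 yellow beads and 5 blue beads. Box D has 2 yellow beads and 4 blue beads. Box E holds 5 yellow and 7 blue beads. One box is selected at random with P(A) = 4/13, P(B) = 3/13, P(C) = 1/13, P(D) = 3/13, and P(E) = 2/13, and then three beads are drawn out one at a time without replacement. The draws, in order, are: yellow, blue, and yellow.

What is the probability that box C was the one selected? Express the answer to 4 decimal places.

0.0633

The likelihood of the observed sequence under each hypothesis: P(data | box A) = (9/10)(1/9)(8/8) = 0.1; P(data | box B) = (8/12)(4/11)(7/10) = 0.1697; P(data | box C) = (3/8)(5/7)(2/6) = 0.089286; P(data | box D) = (2/6)(4/5)(1/4) = 0.066667; P(data | box E) = (5/12)(7/11)(4/10) = 0.10606.
Multiplying each by its prior: 4/13 · 0.1 = 0.030769, 3/13 · 0.1697 = 0.039161, 1/13 · 0.089286 = 0.0068681, 3/13 · 0.066667 = 0.015385, 2/13 · 0.10606 = 0.016317; with total 0.1085.
Hence P(box C | data) = (0.0068681) / (0.1085) = 0.063301.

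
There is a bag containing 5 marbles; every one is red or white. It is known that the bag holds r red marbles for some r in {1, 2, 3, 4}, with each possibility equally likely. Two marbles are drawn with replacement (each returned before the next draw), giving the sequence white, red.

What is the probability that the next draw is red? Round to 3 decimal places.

Compute the likelihood of the observed sequence for each case: P(data | r = 1) = (4/5)(1/5) = 4/25; P(data | r = 2) = (3/5)(2/5) = 6/25; P(data | r = 3) = (2/5)(3/5) = 6/25; P(data | r = 4) = (1/5)(4/5) = 4/25.
Weighting by the prior gives 1/4 · 4/25 = 1/25, 1/4 · 6/25 = 3/50, 1/4 · 6/25 = 3/50, 1/4 · 4/25 = 1/25; summing to 1/5.
Normalising, the posterior is P(r = 1 | data) = 1/5, P(r = 2 | data) = 3/10, P(r = 3 | data) = 3/10, P(r = 4 | data) = 1/5.
So P(red next | data) = Σ P(red next | H) P(H | data) = (1/5)(1/5) + (2/5)(3/10) + (3/5)(3/10) + (4/5)(1/5) = 1/2.

0.500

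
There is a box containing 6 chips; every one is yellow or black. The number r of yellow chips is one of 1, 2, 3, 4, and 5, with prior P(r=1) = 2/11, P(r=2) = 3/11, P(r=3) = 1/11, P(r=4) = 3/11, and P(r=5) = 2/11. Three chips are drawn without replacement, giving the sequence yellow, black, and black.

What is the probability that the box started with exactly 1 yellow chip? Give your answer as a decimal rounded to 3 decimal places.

The likelihood of the observed sequence under each hypothesis: P(data | r = 1) = (1/6)(5/5)(4/4) = 1/6; P(data | r = 2) = (2/6)(4/5)(3/4) = 1/5; P(data | r = 3) = (3/6)(3/5)(2/4) = 3/20; P(data | r = 4) = (4/6)(2/5)(1/4) = 1/15; P(data | r = 5) = (5/6)(1/5)(0/4) = 0.
Weighting by the prior gives 2/11 · 1/6 = 1/33, 3/11 · 1/5 = 3/55, 1/11 · 3/20 = 3/220, 3/11 · 1/15 = 1/55, 2/11 · 0 = 0; summing to 7/60.
So P(r = 1 | data) = (1/33) / (7/60) = 20/77.

0.260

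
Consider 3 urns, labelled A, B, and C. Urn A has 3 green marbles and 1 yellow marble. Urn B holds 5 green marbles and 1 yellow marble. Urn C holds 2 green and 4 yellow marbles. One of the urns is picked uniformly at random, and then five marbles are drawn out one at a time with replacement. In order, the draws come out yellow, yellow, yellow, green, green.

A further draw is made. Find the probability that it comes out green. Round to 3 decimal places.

0.451

Compute the likelihood of the observed sequence for each case: P(data | urn A) = (1/4)(1/4)(1/4)(3/4)(3/4) = 0.0087891; P(data | urn B) = (1/6)(1/6)(1/6)(5/6)(5/6) = 0.003215; P(data | urn C) = (4/6)(4/6)(4/6)(2/6)(2/6) = 0.032922.
Weighting by the prior gives 1/3 · 0.0087891 = 0.0029297, 1/3 · 0.003215 = 0.0010717, 1/3 · 0.032922 = 0.010974; these sum to 0.014975.
The posterior is then P(urn A | data) = 0.19563, P(urn B | data) = 0.071563, P(urn C | data) = 0.7328.
The predictive probability is P(green next | data) = (3/4)(0.19563) + (5/6)(0.071563) + (1/3)(0.7328) = 0.45063.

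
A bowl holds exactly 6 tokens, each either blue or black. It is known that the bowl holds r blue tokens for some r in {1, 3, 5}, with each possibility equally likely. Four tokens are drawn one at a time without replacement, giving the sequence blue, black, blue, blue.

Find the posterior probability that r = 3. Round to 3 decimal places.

Compute the likelihood of the observed sequence for each case: P(data | r = 1) = (1/6)(5/5)(0/4) = 0; P(data | r = 3) = (3/6)(3/5)(2/4)(1/3) = 1/20; P(data | r = 5) = (5/6)(1/5)(4/4)(3/3) = 1/6.
Weighting by the prior gives 1/3 · 0 = 0, 1/3 · 1/20 = 1/60, 1/3 · 1/6 = 1/18; these sum to 13/180.
By Bayes' rule, P(r = 3 | data) = (1/60) / (13/180) = 3/13.

0.231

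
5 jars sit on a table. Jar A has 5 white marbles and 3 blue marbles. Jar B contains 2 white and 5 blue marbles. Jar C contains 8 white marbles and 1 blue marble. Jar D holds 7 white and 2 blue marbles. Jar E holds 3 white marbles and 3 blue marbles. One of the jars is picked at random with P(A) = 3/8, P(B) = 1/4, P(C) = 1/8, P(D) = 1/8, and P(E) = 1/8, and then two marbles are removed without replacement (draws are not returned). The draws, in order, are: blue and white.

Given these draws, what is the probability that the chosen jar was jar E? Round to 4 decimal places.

The likelihood of the observed sequence under each hypothesis: P(data | jar A) = (3/8)(5/7) = 0.26786; P(data | jar B) = (5/7)(2/6) = 0.2381; P(data | jar C) = (1/9)(8/8) = 0.11111; P(data | jar D) = (2/9)(7/8) = 0.19444; P(data | jar E) = (3/6)(3/5) = 0.3.
The prior-weighted likelihoods are 3/8 · 0.26786 = 0.10045, 1/4 · 0.2381 = 0.059524, 1/8 · 0.11111 = 0.013889, 1/8 · 0.19444 = 0.024306, 1/8 · 0.3 = 0.0375; summing to 0.23566.
Therefore the posterior P(jar E | data) = (0.0375) / (0.23566) = 0.15912.

0.1591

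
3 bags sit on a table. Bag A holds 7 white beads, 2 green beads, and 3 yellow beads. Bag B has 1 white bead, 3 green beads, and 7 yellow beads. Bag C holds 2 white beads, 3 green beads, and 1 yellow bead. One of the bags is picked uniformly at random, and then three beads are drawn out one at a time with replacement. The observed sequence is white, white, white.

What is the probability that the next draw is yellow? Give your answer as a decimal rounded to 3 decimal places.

For each hypothesis, P(data | H) works out to: P(data | bag A) = (7/12)(7/12)(7/12) = 0.1985; P(data | bag B) = (1/11)(1/11)(1/11) = 0.00075131; P(data | bag C) = (2/6)(2/6)(2/6) = 0.037037.
The prior-weighted likelihoods are 1/3 · 0.1985 = 0.066165, 1/3 · 0.00075131 = 0.00025044, 1/3 · 0.037037 = 0.012346; summing to 0.078761.
Normalising, the posterior is P(bag A | data) = 0.84007, P(bag B | data) = 0.0031797, P(bag C | data) = 0.15675.
So P(yellow next | data) = Σ P(yellow next | H) P(H | data) = (1/4)(0.84007) + (7/11)(0.0031797) + (1/6)(0.15675) = 0.23817.

0.238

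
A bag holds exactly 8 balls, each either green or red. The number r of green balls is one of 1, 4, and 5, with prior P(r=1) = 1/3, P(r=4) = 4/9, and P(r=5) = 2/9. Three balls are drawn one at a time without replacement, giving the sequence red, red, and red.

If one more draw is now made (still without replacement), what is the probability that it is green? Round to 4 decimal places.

For each hypothesis, P(data | H) works out to: P(data | r = 1) = (7/8)(6/7)(5/6) = 5/8; P(data | r = 4) = (4/8)(3/7)(2/6) = 1/14; P(data | r = 5) = (3/8)(2/7)(1/6) = 1/56.
Weighting by the prior gives 1/3 · 5/8 = 5/24, 4/9 · 1/14 = 2/63, 2/9 · 1/56 = 1/252; these sum to 41/168.
Normalising, the posterior is P(r = 1 | data) = 35/41, P(r = 4 | data) = 16/123, P(r = 5 | data) = 2/123.
The predictive probability is P(green next | data) = (1/5)(35/41) + (4/5)(16/123) + (1)(2/123) = 179/615.

0.2911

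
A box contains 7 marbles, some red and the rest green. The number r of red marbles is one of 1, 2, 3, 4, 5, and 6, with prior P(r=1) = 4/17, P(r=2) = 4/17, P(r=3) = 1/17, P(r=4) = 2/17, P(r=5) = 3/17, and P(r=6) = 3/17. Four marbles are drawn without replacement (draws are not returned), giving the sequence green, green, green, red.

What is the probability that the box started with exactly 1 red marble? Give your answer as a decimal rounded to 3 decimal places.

0.444

The likelihood of the observed sequence under each hypothesis: P(data | r = 1) = (6/7)(5/6)(4/5)(1/4) = 1/7; P(data | r = 2) = (5/7)(4/6)(3/5)(2/4) = 1/7; P(data | r = 3) = (4/7)(3/6)(2/5)(3/4) = 3/35; P(data | r = 4) = (3/7)(2/6)(1/5)(4/4) = 1/35; P(data | r = 5) = (2/7)(1/6)(0/5) = 0; P(data | r = 6) = (1/7)(0/6) = 0.
Multiplying each by its prior: 4/17 · 1/7 = 4/119, 4/17 · 1/7 = 4/119, 1/17 · 3/35 = 3/595, 2/17 · 1/35 = 2/595, 3/17 · 0 = 0, 3/17 · 0 = 0; these sum to 9/119.
So P(r = 1 | data) = (4/119) / (9/119) = 4/9.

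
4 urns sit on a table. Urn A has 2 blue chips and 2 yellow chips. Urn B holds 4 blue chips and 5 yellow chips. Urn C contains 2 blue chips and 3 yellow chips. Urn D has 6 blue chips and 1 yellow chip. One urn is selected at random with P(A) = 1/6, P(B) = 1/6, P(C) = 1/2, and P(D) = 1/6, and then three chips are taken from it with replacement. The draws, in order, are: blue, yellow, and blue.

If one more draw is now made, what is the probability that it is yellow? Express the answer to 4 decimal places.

Compute the likelihood of the observed sequence for each case: P(data | urn A) = (2/4)(2/4)(2/4) = 0.125; P(data | urn B) = (4/9)(5/9)(4/9) = 0.10974; P(data | urn C) = (2/5)(3/5)(2/5) = 0.096; P(data | urn D) = (6/7)(1/7)(6/7) = 0.10496.
Multiplying each by its prior: 1/6 · 0.125 = 0.020833, 1/6 · 0.10974 = 0.01829, 1/2 · 0.096 = 0.048, 1/6 · 0.10496 = 0.017493; with total 0.10462.
Dividing through by the total gives posterior P(urn A | data) = 0.19914, P(urn B | data) = 0.17483, P(urn C | data) = 0.45882, P(urn D | data) = 0.16721.
The predictive probability is P(yellow next | data) = (1/2)(0.19914) + (5/9)(0.17483) + (3/5)(0.45882) + (1/7)(0.16721) = 0.49588.

0.4959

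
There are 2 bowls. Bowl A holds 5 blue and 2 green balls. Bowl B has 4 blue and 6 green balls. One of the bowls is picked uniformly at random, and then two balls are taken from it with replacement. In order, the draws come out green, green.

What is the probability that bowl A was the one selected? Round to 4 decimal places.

0.1848

The likelihood of the observed sequence under each hypothesis: P(data | bowl A) = (2/7)(2/7) = 0.081633; P(data | bowl B) = (6/10)(6/10) = 0.36.
Weighting by the prior gives 1/2 · 0.081633 = 0.040816, 1/2 · 0.36 = 0.18; these sum to 0.22082.
By Bayes' rule, P(bowl A | data) = (0.040816) / (0.22082) = 0.18484.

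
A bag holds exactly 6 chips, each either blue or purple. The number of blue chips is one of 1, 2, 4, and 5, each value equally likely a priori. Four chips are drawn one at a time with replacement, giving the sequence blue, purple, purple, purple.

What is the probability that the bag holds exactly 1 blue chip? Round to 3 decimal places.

The likelihood of the observed sequence under each hypothesis: P(data | r = 1) = (1/6)(5/6)(5/6)(5/6) = 0.096451; P(data | r = 2) = (2/6)(4/6)(4/6)(4/6) = 0.098765; P(data | r = 4) = (4/6)(2/6)(2/6)(2/6) = 0.024691; P(data | r = 5) = (5/6)(1/6)(1/6)(1/6) = 0.003858.
Weighting by the prior gives 1/4 · 0.096451 = 0.024113, 1/4 · 0.098765 = 0.024691, 1/4 · 0.024691 = 0.0061728, 1/4 · 0.003858 = 0.00096451; these sum to 0.055941.
So P(r = 1 | data) = (0.024113) / (0.055941) = 0.43103.

0.431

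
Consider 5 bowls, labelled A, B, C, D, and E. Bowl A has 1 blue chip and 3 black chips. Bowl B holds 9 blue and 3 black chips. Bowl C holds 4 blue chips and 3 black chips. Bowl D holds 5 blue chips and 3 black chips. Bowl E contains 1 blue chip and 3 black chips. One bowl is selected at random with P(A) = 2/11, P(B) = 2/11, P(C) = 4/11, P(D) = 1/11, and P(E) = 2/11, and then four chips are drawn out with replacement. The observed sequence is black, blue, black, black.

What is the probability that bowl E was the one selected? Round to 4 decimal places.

The likelihood of the observed sequence under each hypothesis: P(data | bowl A) = (3/4)(1/4)(3/4)(3/4) = 0.10547; P(data | bowl B) = (3/12)(9/12)(3/12)(3/12) = 0.011719; P(data | bowl C) = (3/7)(4/7)(3/7)(3/7) = 0.044981; P(data | bowl D) = (3/8)(5/8)(3/8)(3/8) = 0.032959; P(data | bowl E) = (3/4)(1/4)(3/4)(3/4) = 0.10547.
Weighting by the prior gives 2/11 · 0.10547 = 0.019176, 2/11 · 0.011719 = 0.0021307, 4/11 · 0.044981 = 0.016357, 1/11 · 0.032959 = 0.0029963, 2/11 · 0.10547 = 0.019176; these sum to 0.059836.
Hence P(bowl E | data) = (0.019176) / (0.059836) = 0.32048.

0.3205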